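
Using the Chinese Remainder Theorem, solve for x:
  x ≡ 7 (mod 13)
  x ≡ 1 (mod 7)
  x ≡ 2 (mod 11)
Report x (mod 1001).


Moduli 13, 7, 11 are pairwise coprime; by CRT there is a unique solution modulo M = 13 · 7 · 11 = 1001.
Solve pairwise, accumulating the modulus:
  Start with x ≡ 7 (mod 13).
  Combine with x ≡ 1 (mod 7): since gcd(13, 7) = 1, we get a unique residue mod 91.
    Write x = 7 + 13·t and substitute into x ≡ 1 (mod 7): 13·t ≡ 1 − 7 = -6 (mod 7).
    Reduce coefficients mod 7: 6·t ≡ 1 (mod 7).
    The inverse of 6 mod 7 is 6 (since 6·6 = 36 = 5·7 + 1), so t ≡ 6·1 = 6 ≡ 6 (mod 7).
    Then x = 7 + 13·6 = 85, valid modulo lcm(13, 7) = 91: x ≡ 85 (mod 91).
  Combine with x ≡ 2 (mod 11): since gcd(91, 11) = 1, we get a unique residue mod 1001.
    Write x = 85 + 91·t and substitute into x ≡ 2 (mod 11): 91·t ≡ 2 − 85 = -83 (mod 11).
    Reduce coefficients mod 11: 3·t ≡ 5 (mod 11).
    The inverse of 3 mod 11 is 4 (since 3·4 = 12 = 1·11 + 1), so t ≡ 4·5 = 20 ≡ 9 (mod 11).
    Then x = 85 + 91·9 = 904, valid modulo lcm(91, 11) = 1001: x ≡ 904 (mod 1001).
Verify: 904 mod 13 = 7 ✓, 904 mod 7 = 1 ✓, 904 mod 11 = 2 ✓.

x ≡ 904 (mod 1001).


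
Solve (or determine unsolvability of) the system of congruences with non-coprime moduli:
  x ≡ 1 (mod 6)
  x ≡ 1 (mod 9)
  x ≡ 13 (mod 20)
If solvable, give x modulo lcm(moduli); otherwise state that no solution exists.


Moduli 6, 9, 20 are not pairwise coprime, so CRT works modulo lcm(m_i) when all pairwise compatibility conditions hold.
Pairwise compatibility: gcd(m_i, m_j) must divide a_i - a_j for every pair.
Merge one congruence at a time:
  Start: x ≡ 1 (mod 6).
  Combine with x ≡ 1 (mod 9): gcd(6, 9) = 3; 1 - 1 = 0, which IS divisible by 3, so compatible.
    Write x = 1 + 6·t and substitute into x ≡ 1 (mod 9): 6·t ≡ 1 − 1 = 0 (mod 9).
    Divide the congruence (and modulus) by g = 3: 2·t ≡ 0 (mod 3).
    The inverse of 2 mod 3 is 2 (since 2·2 = 4 = 1·3 + 1), so t ≡ 2·0 = 0 ≡ 0 (mod 3).
    Then x = 1 + 6·0 = 1, valid modulo lcm(6, 9) = 18: x ≡ 1 (mod 18).
  Combine with x ≡ 13 (mod 20): gcd(18, 20) = 2; 13 - 1 = 12, which IS divisible by 2, so compatible.
    Write x = 1 + 18·t and substitute into x ≡ 13 (mod 20): 18·t ≡ 13 − 1 = 12 (mod 20).
    Divide the congruence (and modulus) by g = 2: 9·t ≡ 6 (mod 10).
    The inverse of 9 mod 10 is 9 (since 9·9 = 81 = 8·10 + 1), so t ≡ 9·6 = 54 ≡ 4 (mod 10).
    Then x = 1 + 18·4 = 73, valid modulo lcm(18, 20) = 180: x ≡ 73 (mod 180).
Verify: 73 mod 6 = 1, 73 mod 9 = 1, 73 mod 20 = 13.

x ≡ 73 (mod 180).


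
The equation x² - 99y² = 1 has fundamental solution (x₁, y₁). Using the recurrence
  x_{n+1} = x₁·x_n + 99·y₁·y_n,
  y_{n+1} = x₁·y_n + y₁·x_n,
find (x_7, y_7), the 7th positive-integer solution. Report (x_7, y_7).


Step 1: Find the fundamental solution (x₁, y₁) of x² - 99y² = 1.
  Expand √99 as a continued fraction. a₀ = ⌊√99⌋ = 9; iterate m_{k+1} = d_k·a_k − m_k, d_{k+1} = (99 − m_{k+1}²)/d_k, a_{k+1} = ⌊(a₀ + m_{k+1})/d_{k+1}⌋ (starting m₀ = 0, d₀ = 1), with convergents p_k = a_k·p_{k-1} + p_{k-2}, q_k = a_k·q_{k-1} + q_{k-2} (p₋₁ = 1, q₋₁ = 0):
  k = 0: a₀ = 9; p₀/q₀ = 9/1; p₀² − 99·q₀² = 81 − 99 = -18.
  k = 1: m = 9, d = 18, a = ⌊(9 + 9)/18⌋ = 1; p/q = (1·9 + 1)/(1·1 + 0) = 10/1; p² − 99·q² = 100 − 99 = 1.
  The first convergent with p² − 99·q² = 1 gives the fundamental solution (x₁, y₁) = (10, 1).
Step 2: Apply the recurrence (x_{n+1}, y_{n+1}) = (x₁x_n + 99y₁y_n, x₁y_n + y₁x_n) repeatedly.
  From (x_1, y_1) = (10, 1): x_2 = 10·10 + 99·1·1 = 199; y_2 = 10·1 + 1·10 = 20.
  From (x_2, y_2) = (199, 20): x_3 = 10·199 + 99·1·20 = 3970; y_3 = 10·20 + 1·199 = 399.
  From (x_3, y_3) = (3970, 399): x_4 = 10·3970 + 99·1·399 = 79201; y_4 = 10·399 + 1·3970 = 7960.
  From (x_4, y_4) = (79201, 7960): x_5 = 10·79201 + 99·1·7960 = 1580050; y_5 = 10·7960 + 1·79201 = 158801.
  From (x_5, y_5) = (1580050, 158801): x_6 = 10·1580050 + 99·1·158801 = 31521799; y_6 = 10·158801 + 1·1580050 = 3168060.
  From (x_6, y_6) = (31521799, 3168060): x_7 = 10·31521799 + 99·1·3168060 = 628855930; y_7 = 10·3168060 + 1·31521799 = 63202399.
Step 3: Verify x_7² - 99·y_7² = 395459780696164900 - 395459780696164899 = 1 (should be 1). ✓

(x_1, y_1) = (10, 1); (x_7, y_7) = (628855930, 63202399).


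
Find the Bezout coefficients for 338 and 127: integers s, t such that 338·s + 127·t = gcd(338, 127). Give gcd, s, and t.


Euclidean algorithm on (338, 127) — divide until remainder is 0:
  338 = 2 · 127 + 84
  127 = 1 · 84 + 43
  84 = 1 · 43 + 41
  43 = 1 · 41 + 2
  41 = 20 · 2 + 1
  2 = 2 · 1 + 0
gcd(338, 127) = 1.
Track Bezout coefficients alongside the remainders: start with r₀ = 338 = a·1 + b·0 (s = 1, t = 0) and r₁ = 127 = a·0 + b·1 (s = 0, t = 1); each new remainder r_{k+1} = r_{k-1} − q_k·r_k inherits s_{k+1} = s_{k-1} − q_k·s_k, t_{k+1} = t_{k-1} − q_k·t_k, so r_k = a·s_k + b·t_k at every step:
  q = 2: r = 84, s = 1 − 2·0 = 1, t = 0 − 2·1 = -2  (check: 338·1 + 127·(-2) = 84)
  q = 1: r = 43, s = 0 − 1·1 = -1, t = 1 − 1·(-2) = 3  (check: 338·(-1) + 127·3 = 43)
  q = 1: r = 41, s = 1 − 1·(-1) = 2, t = -2 − 1·3 = -5  (check: 338·2 + 127·(-5) = 41)
  q = 1: r = 2, s = -1 − 1·2 = -3, t = 3 − 1·(-5) = 8  (check: 338·(-3) + 127·8 = 2)
  q = 20: r = 1, s = 2 − 20·(-3) = 62, t = -5 − 20·8 = -165  (check: 338·62 + 127·(-165) = 1)
The row with r = 1 (the gcd) gives the Bezout coefficients s = 62, t = -165.
Result: 338 · (62) + 127 · (-165) = 1.

gcd(338, 127) = 1; s = 62, t = -165 (check: 338·62 + 127·(-165) = 1).


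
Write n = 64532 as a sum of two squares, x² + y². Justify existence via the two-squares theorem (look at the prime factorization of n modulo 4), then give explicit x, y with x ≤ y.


Step 1: Factor n = 64532 = 2^2 · 13 · 17 · 73.
Step 2: Check the mod-4 condition on each prime factor: 2 = 2 (special); 13 ≡ 1 (mod 4), exponent 1; 17 ≡ 1 (mod 4), exponent 1; 73 ≡ 1 (mod 4), exponent 1.
All primes ≡ 3 (mod 4) appear to even exponent (or don't appear), so by the two-squares theorem n IS expressible as a sum of two squares.
Step 3: Build a representation. Group n = k² · m with k = 2 and m = 13 · 17 · 73 = 16133 (a product of primes ≡ 1 (mod 4)); a representation of m scales to one of n via (k·x)² + (k·y)² = k²(x² + y²). Each prime p ≡ 1 (mod 4) is itself a sum of two squares; find a² by testing p − a² for a perfect square:
  13: 13 − 1² = 12, 13 − 2² = 9 = 3² ⇒ 13 = 2² + 3².
  17: 17 − 1² = 16 = 4² ⇒ 17 = 1² + 4².
  73: 73 − 1² = 72, 73 − 2² = 69, 73 − 3² = 64 = 8² ⇒ 73 = 3² + 8².
  Combine using the Brahmagupta–Fibonacci identity (a² + b²)(c² + d²) = (ac − bd)² + (ad + bc)² = (ac + bd)² + (ad − bc)²:
  13 · 17 = 221: from (2² + 3²)(1² + 4²), take (2·1 − 3·4, 2·4 + 3·1) = (2 − 12, 8 + 3) = (-10, 11); dropping signs (only squares matter) gives (10, 11); check 10² + 11² = 100 + 121 = 221 ✓.
  221 · 73 = 16133: from (10² + 11²)(3² + 8²), take (10·3 − 11·8, 10·8 + 11·3) = (30 − 88, 80 + 33) = (-58, 113); dropping signs (only squares matter) gives (58, 113); check 58² + 113² = 3364 + 12769 = 16133 ✓.
  Scale by k = 2: (2·58, 2·113) = (116, 226).
Step 4: Order so x ≤ y and verify: 116² + 226² = 13456 + 51076 = 64532 = n. ✓

n = 64532 = 116² + 226² (one valid representation with x ≤ y).


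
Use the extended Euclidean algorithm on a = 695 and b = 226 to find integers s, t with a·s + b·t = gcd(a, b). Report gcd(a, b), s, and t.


Euclidean algorithm on (695, 226) — divide until remainder is 0:
  695 = 3 · 226 + 17
  226 = 13 · 17 + 5
  17 = 3 · 5 + 2
  5 = 2 · 2 + 1
  2 = 2 · 1 + 0
gcd(695, 226) = 1.
Track Bezout coefficients alongside the remainders: start with r₀ = 695 = a·1 + b·0 (s = 1, t = 0) and r₁ = 226 = a·0 + b·1 (s = 0, t = 1); each new remainder r_{k+1} = r_{k-1} − q_k·r_k inherits s_{k+1} = s_{k-1} − q_k·s_k, t_{k+1} = t_{k-1} − q_k·t_k, so r_k = a·s_k + b·t_k at every step:
  q = 3: r = 17, s = 1 − 3·0 = 1, t = 0 − 3·1 = -3  (check: 695·1 + 226·(-3) = 17)
  q = 13: r = 5, s = 0 − 13·1 = -13, t = 1 − 13·(-3) = 40  (check: 695·(-13) + 226·40 = 5)
  q = 3: r = 2, s = 1 − 3·(-13) = 40, t = -3 − 3·40 = -123  (check: 695·40 + 226·(-123) = 2)
  q = 2: r = 1, s = -13 − 2·40 = -93, t = 40 − 2·(-123) = 286  (check: 695·(-93) + 226·286 = 1)
The row with r = 1 (the gcd) gives the Bezout coefficients s = -93, t = 286.
Result: 695 · (-93) + 226 · (286) = 1.

gcd(695, 226) = 1; s = -93, t = 286 (check: 695·(-93) + 226·286 = 1).


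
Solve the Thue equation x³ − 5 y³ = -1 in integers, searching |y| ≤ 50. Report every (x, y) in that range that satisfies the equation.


The equation is x³ - 5y³ = -1. For fixed y, x³ = 5·y³ − 1, so a solution requires the RHS to be a perfect cube.
Strategy: iterate y from -50 to 50, compute RHS = 5·y³ − 1, and check whether it is a (positive or negative) perfect cube.
Check small values of y:
  y = 0: RHS = -1 = (-1)³ ⇒ x = -1 works.
  y = 1: RHS = 4 is not a perfect cube.
  y = -1: RHS = -6 is not a perfect cube.
  y = 2: RHS = 39 is not a perfect cube.
  y = -2: RHS = -41 is not a perfect cube.
  y = 3: RHS = 134 is not a perfect cube.
  y = -3: RHS = -136 is not a perfect cube.
Continuing the search up to |y| = 50 finds no further solutions beyond those listed.
Collected solutions: (-1, 0).

Solutions (with |y| ≤ 50): (-1, 0).


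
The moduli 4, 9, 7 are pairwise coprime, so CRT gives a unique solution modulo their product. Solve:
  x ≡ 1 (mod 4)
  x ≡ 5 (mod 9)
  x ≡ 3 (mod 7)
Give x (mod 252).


Moduli 4, 9, 7 are pairwise coprime; by CRT there is a unique solution modulo M = 4 · 9 · 7 = 252.
Solve pairwise, accumulating the modulus:
  Start with x ≡ 1 (mod 4).
  Combine with x ≡ 5 (mod 9): since gcd(4, 9) = 1, we get a unique residue mod 36.
    Write x = 1 + 4·t and substitute into x ≡ 5 (mod 9): 4·t ≡ 5 − 1 = 4 (mod 9).
    The inverse of 4 mod 9 is 7 (since 4·7 = 28 = 3·9 + 1), so t ≡ 7·4 = 28 ≡ 1 (mod 9).
    Then x = 1 + 4·1 = 5, valid modulo lcm(4, 9) = 36: x ≡ 5 (mod 36).
  Combine with x ≡ 3 (mod 7): since gcd(36, 7) = 1, we get a unique residue mod 252.
    Write x = 5 + 36·t and substitute into x ≡ 3 (mod 7): 36·t ≡ 3 − 5 = -2 (mod 7).
    Reduce coefficients mod 7: 1·t ≡ 5 (mod 7).
    So t ≡ 5 (mod 7).
    Then x = 5 + 36·5 = 185, valid modulo lcm(36, 7) = 252: x ≡ 185 (mod 252).
Verify: 185 mod 4 = 1 ✓, 185 mod 9 = 5 ✓, 185 mod 7 = 3 ✓.

x ≡ 185 (mod 252).


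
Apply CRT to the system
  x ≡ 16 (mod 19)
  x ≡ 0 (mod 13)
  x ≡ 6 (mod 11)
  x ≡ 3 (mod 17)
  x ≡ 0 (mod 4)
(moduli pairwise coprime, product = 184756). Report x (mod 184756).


Product of moduli M = 19 · 13 · 11 · 17 · 4 = 184756.
Merge one congruence at a time:
  Start: x ≡ 16 (mod 19).
  Combine with x ≡ 0 (mod 13); new modulus lcm = 247.
    Write x = 16 + 19·t and substitute into x ≡ 0 (mod 13): 19·t ≡ 0 − 16 = -16 (mod 13).
    Reduce coefficients mod 13: 6·t ≡ 10 (mod 13).
    The inverse of 6 mod 13 is 11 (since 6·11 = 66 = 5·13 + 1), so t ≡ 11·10 = 110 ≡ 6 (mod 13).
    Then x = 16 + 19·6 = 130, valid modulo lcm(19, 13) = 247: x ≡ 130 (mod 247).
  Combine with x ≡ 6 (mod 11); new modulus lcm = 2717.
    Write x = 130 + 247·t and substitute into x ≡ 6 (mod 11): 247·t ≡ 6 − 130 = -124 (mod 11).
    Reduce coefficients mod 11: 5·t ≡ 8 (mod 11).
    The inverse of 5 mod 11 is 9 (since 5·9 = 45 = 4·11 + 1), so t ≡ 9·8 = 72 ≡ 6 (mod 11).
    Then x = 130 + 247·6 = 1612, valid modulo lcm(247, 11) = 2717: x ≡ 1612 (mod 2717).
  Combine with x ≡ 3 (mod 17); new modulus lcm = 46189.
    Write x = 1612 + 2717·t and substitute into x ≡ 3 (mod 17): 2717·t ≡ 3 − 1612 = -1609 (mod 17).
    Reduce coefficients mod 17: 14·t ≡ 6 (mod 17).
    The inverse of 14 mod 17 is 11 (since 14·11 = 154 = 9·17 + 1), so t ≡ 11·6 = 66 ≡ 15 (mod 17).
    Then x = 1612 + 2717·15 = 42367, valid modulo lcm(2717, 17) = 46189: x ≡ 42367 (mod 46189).
  Combine with x ≡ 0 (mod 4); new modulus lcm = 184756.
    Write x = 42367 + 46189·t and substitute into x ≡ 0 (mod 4): 46189·t ≡ 0 − 42367 = -42367 (mod 4).
    Reduce coefficients mod 4: 1·t ≡ 1 (mod 4).
    So t ≡ 1 (mod 4).
    Then x = 42367 + 46189·1 = 88556, valid modulo lcm(46189, 4) = 184756: x ≡ 88556 (mod 184756).
Verify against each original: 88556 mod 19 = 16, 88556 mod 13 = 0, 88556 mod 11 = 6, 88556 mod 17 = 3, 88556 mod 4 = 0.

x ≡ 88556 (mod 184756).


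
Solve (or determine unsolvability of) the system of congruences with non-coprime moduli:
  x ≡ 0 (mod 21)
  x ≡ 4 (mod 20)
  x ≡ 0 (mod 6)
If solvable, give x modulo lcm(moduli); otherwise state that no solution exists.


Moduli 21, 20, 6 are not pairwise coprime, so CRT works modulo lcm(m_i) when all pairwise compatibility conditions hold.
Pairwise compatibility: gcd(m_i, m_j) must divide a_i - a_j for every pair.
Merge one congruence at a time:
  Start: x ≡ 0 (mod 21).
  Combine with x ≡ 4 (mod 20): gcd(21, 20) = 1; 4 - 0 = 4, which IS divisible by 1, so compatible.
    Write x = 0 + 21·t and substitute into x ≡ 4 (mod 20): 21·t ≡ 4 − 0 = 4 (mod 20).
    Reduce coefficients mod 20: 1·t ≡ 4 (mod 20).
    So t ≡ 4 (mod 20).
    Then x = 0 + 21·4 = 84, valid modulo lcm(21, 20) = 420: x ≡ 84 (mod 420).
  Combine with x ≡ 0 (mod 6): gcd(420, 6) = 6; 0 - 84 = -84, which IS divisible by 6, so compatible.
    Write x = 84 + 420·t and substitute into x ≡ 0 (mod 6): 420·t ≡ 0 − 84 = -84 (mod 6).
    Divide the congruence (and modulus) by g = 6: 70·t ≡ -14 (mod 1).
    Modulo 1 every t works; take t = 0.
    Then x = 84 + 420·0 = 84, valid modulo lcm(420, 6) = 420: x ≡ 84 (mod 420).
Verify: 84 mod 21 = 0, 84 mod 20 = 4, 84 mod 6 = 0.

x ≡ 84 (mod 420).


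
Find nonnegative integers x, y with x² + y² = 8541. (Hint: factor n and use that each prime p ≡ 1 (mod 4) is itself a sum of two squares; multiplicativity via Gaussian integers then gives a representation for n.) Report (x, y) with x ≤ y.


Step 1: Factor n = 8541 = 3^2 · 13 · 73.
Step 2: Check the mod-4 condition on each prime factor: 3 ≡ 3 (mod 4), exponent 2 (must be even); 13 ≡ 1 (mod 4), exponent 1; 73 ≡ 1 (mod 4), exponent 1.
All primes ≡ 3 (mod 4) appear to even exponent (or don't appear), so by the two-squares theorem n IS expressible as a sum of two squares.
Step 3: Build a representation. Group n = k² · m with k = 3 and m = 13 · 73 = 949 (a product of primes ≡ 1 (mod 4)); a representation of m scales to one of n via (k·x)² + (k·y)² = k²(x² + y²). Each prime p ≡ 1 (mod 4) is itself a sum of two squares; find a² by testing p − a² for a perfect square:
  13: 13 − 1² = 12, 13 − 2² = 9 = 3² ⇒ 13 = 2² + 3².
  73: 73 − 1² = 72, 73 − 2² = 69, 73 − 3² = 64 = 8² ⇒ 73 = 3² + 8².
  Combine using the Brahmagupta–Fibonacci identity (a² + b²)(c² + d²) = (ac − bd)² + (ad + bc)² = (ac + bd)² + (ad − bc)²:
  13 · 73 = 949: from (2² + 3²)(3² + 8²), take (2·3 − 3·8, 2·8 + 3·3) = (6 − 24, 16 + 9) = (-18, 25); dropping signs (only squares matter) gives (18, 25); check 18² + 25² = 324 + 625 = 949 ✓.
  Scale by k = 3: (3·18, 3·25) = (54, 75).
Step 4: Order so x ≤ y and verify: 54² + 75² = 2916 + 5625 = 8541 = n. ✓

n = 8541 = 54² + 75² (one valid representation with x ≤ y).


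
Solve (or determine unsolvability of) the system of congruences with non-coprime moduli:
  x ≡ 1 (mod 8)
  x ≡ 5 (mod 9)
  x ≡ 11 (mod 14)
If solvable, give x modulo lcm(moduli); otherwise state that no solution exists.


Moduli 8, 9, 14 are not pairwise coprime, so CRT works modulo lcm(m_i) when all pairwise compatibility conditions hold.
Pairwise compatibility: gcd(m_i, m_j) must divide a_i - a_j for every pair.
Merge one congruence at a time:
  Start: x ≡ 1 (mod 8).
  Combine with x ≡ 5 (mod 9): gcd(8, 9) = 1; 5 - 1 = 4, which IS divisible by 1, so compatible.
    Write x = 1 + 8·t and substitute into x ≡ 5 (mod 9): 8·t ≡ 5 − 1 = 4 (mod 9).
    The inverse of 8 mod 9 is 8 (since 8·8 = 64 = 7·9 + 1), so t ≡ 8·4 = 32 ≡ 5 (mod 9).
    Then x = 1 + 8·5 = 41, valid modulo lcm(8, 9) = 72: x ≡ 41 (mod 72).
  Combine with x ≡ 11 (mod 14): gcd(72, 14) = 2; 11 - 41 = -30, which IS divisible by 2, so compatible.
    Write x = 41 + 72·t and substitute into x ≡ 11 (mod 14): 72·t ≡ 11 − 41 = -30 (mod 14).
    Divide the congruence (and modulus) by g = 2: 36·t ≡ -15 (mod 7).
    Reduce coefficients mod 7: 1·t ≡ 6 (mod 7).
    So t ≡ 6 (mod 7).
    Then x = 41 + 72·6 = 473, valid modulo lcm(72, 14) = 504: x ≡ 473 (mod 504).
Verify: 473 mod 8 = 1, 473 mod 9 = 5, 473 mod 14 = 11.

x ≡ 473 (mod 504).


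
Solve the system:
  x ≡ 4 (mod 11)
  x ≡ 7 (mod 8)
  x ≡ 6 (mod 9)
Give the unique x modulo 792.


Moduli 11, 8, 9 are pairwise coprime; by CRT there is a unique solution modulo M = 11 · 8 · 9 = 792.
Solve pairwise, accumulating the modulus:
  Start with x ≡ 4 (mod 11).
  Combine with x ≡ 7 (mod 8): since gcd(11, 8) = 1, we get a unique residue mod 88.
    Write x = 4 + 11·t and substitute into x ≡ 7 (mod 8): 11·t ≡ 7 − 4 = 3 (mod 8).
    Reduce coefficients mod 8: 3·t ≡ 3 (mod 8).
    The inverse of 3 mod 8 is 3 (since 3·3 = 9 = 1·8 + 1), so t ≡ 3·3 = 9 ≡ 1 (mod 8).
    Then x = 4 + 11·1 = 15, valid modulo lcm(11, 8) = 88: x ≡ 15 (mod 88).
  Combine with x ≡ 6 (mod 9): since gcd(88, 9) = 1, we get a unique residue mod 792.
    Write x = 15 + 88·t and substitute into x ≡ 6 (mod 9): 88·t ≡ 6 − 15 = -9 (mod 9).
    Reduce coefficients mod 9: 7·t ≡ 0 (mod 9).
    The inverse of 7 mod 9 is 4 (since 7·4 = 28 = 3·9 + 1), so t ≡ 4·0 = 0 ≡ 0 (mod 9).
    Then x = 15 + 88·0 = 15, valid modulo lcm(88, 9) = 792: x ≡ 15 (mod 792).
Verify: 15 mod 11 = 4 ✓, 15 mod 8 = 7 ✓, 15 mod 9 = 6 ✓.

x ≡ 15 (mod 792).


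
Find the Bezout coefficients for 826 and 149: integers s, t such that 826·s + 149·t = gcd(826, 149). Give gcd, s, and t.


Euclidean algorithm on (826, 149) — divide until remainder is 0:
  826 = 5 · 149 + 81
  149 = 1 · 81 + 68
  81 = 1 · 68 + 13
  68 = 5 · 13 + 3
  13 = 4 · 3 + 1
  3 = 3 · 1 + 0
gcd(826, 149) = 1.
Track Bezout coefficients alongside the remainders: start with r₀ = 826 = a·1 + b·0 (s = 1, t = 0) and r₁ = 149 = a·0 + b·1 (s = 0, t = 1); each new remainder r_{k+1} = r_{k-1} − q_k·r_k inherits s_{k+1} = s_{k-1} − q_k·s_k, t_{k+1} = t_{k-1} − q_k·t_k, so r_k = a·s_k + b·t_k at every step:
  q = 5: r = 81, s = 1 − 5·0 = 1, t = 0 − 5·1 = -5  (check: 826·1 + 149·(-5) = 81)
  q = 1: r = 68, s = 0 − 1·1 = -1, t = 1 − 1·(-5) = 6  (check: 826·(-1) + 149·6 = 68)
  q = 1: r = 13, s = 1 − 1·(-1) = 2, t = -5 − 1·6 = -11  (check: 826·2 + 149·(-11) = 13)
  q = 5: r = 3, s = -1 − 5·2 = -11, t = 6 − 5·(-11) = 61  (check: 826·(-11) + 149·61 = 3)
  q = 4: r = 1, s = 2 − 4·(-11) = 46, t = -11 − 4·61 = -255  (check: 826·46 + 149·(-255) = 1)
The row with r = 1 (the gcd) gives the Bezout coefficients s = 46, t = -255.
Result: 826 · (46) + 149 · (-255) = 1.

gcd(826, 149) = 1; s = 46, t = -255 (check: 826·46 + 149·(-255) = 1).


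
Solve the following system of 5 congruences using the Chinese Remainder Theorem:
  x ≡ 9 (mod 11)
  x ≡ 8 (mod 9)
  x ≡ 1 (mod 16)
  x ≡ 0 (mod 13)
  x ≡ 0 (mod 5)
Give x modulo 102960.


Product of moduli M = 11 · 9 · 16 · 13 · 5 = 102960.
Merge one congruence at a time:
  Start: x ≡ 9 (mod 11).
  Combine with x ≡ 8 (mod 9); new modulus lcm = 99.
    Write x = 9 + 11·t and substitute into x ≡ 8 (mod 9): 11·t ≡ 8 − 9 = -1 (mod 9).
    Reduce coefficients mod 9: 2·t ≡ 8 (mod 9).
    The inverse of 2 mod 9 is 5 (since 2·5 = 10 = 1·9 + 1), so t ≡ 5·8 = 40 ≡ 4 (mod 9).
    Then x = 9 + 11·4 = 53, valid modulo lcm(11, 9) = 99: x ≡ 53 (mod 99).
  Combine with x ≡ 1 (mod 16); new modulus lcm = 1584.
    Write x = 53 + 99·t and substitute into x ≡ 1 (mod 16): 99·t ≡ 1 − 53 = -52 (mod 16).
    Reduce coefficients mod 16: 3·t ≡ 12 (mod 16).
    The inverse of 3 mod 16 is 11 (since 3·11 = 33 = 2·16 + 1), so t ≡ 11·12 = 132 ≡ 4 (mod 16).
    Then x = 53 + 99·4 = 449, valid modulo lcm(99, 16) = 1584: x ≡ 449 (mod 1584).
  Combine with x ≡ 0 (mod 13); new modulus lcm = 20592.
    Write x = 449 + 1584·t and substitute into x ≡ 0 (mod 13): 1584·t ≡ 0 − 449 = -449 (mod 13).
    Reduce coefficients mod 13: 11·t ≡ 6 (mod 13).
    The inverse of 11 mod 13 is 6 (since 11·6 = 66 = 5·13 + 1), so t ≡ 6·6 = 36 ≡ 10 (mod 13).
    Then x = 449 + 1584·10 = 16289, valid modulo lcm(1584, 13) = 20592: x ≡ 16289 (mod 20592).
  Combine with x ≡ 0 (mod 5); new modulus lcm = 102960.
    Write x = 16289 + 20592·t and substitute into x ≡ 0 (mod 5): 20592·t ≡ 0 − 16289 = -16289 (mod 5).
    Reduce coefficients mod 5: 2·t ≡ 1 (mod 5).
    The inverse of 2 mod 5 is 3 (since 2·3 = 6 = 1·5 + 1), so t ≡ 3·1 = 3 ≡ 3 (mod 5).
    Then x = 16289 + 20592·3 = 78065, valid modulo lcm(20592, 5) = 102960: x ≡ 78065 (mod 102960).
Verify against each original: 78065 mod 11 = 9, 78065 mod 9 = 8, 78065 mod 16 = 1, 78065 mod 13 = 0, 78065 mod 5 = 0.

x ≡ 78065 (mod 102960).


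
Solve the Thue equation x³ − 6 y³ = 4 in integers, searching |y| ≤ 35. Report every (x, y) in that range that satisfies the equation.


The equation is x³ - 6y³ = 4. For fixed y, x³ = 6·y³ + 4, so a solution requires the RHS to be a perfect cube.
Strategy: iterate y from -35 to 35, compute RHS = 6·y³ + 4, and check whether it is a (positive or negative) perfect cube.
Check small values of y:
  y = 0: RHS = 4 is not a perfect cube.
  y = 1: RHS = 10 is not a perfect cube.
  y = -1: RHS = -2 is not a perfect cube.
  y = 2: RHS = 52 is not a perfect cube.
  y = -2: RHS = -44 is not a perfect cube.
  y = 3: RHS = 166 is not a perfect cube.
  y = -3: RHS = -158 is not a perfect cube.
Continuing the search up to |y| = 35 finds no solutions either.
No (x, y) in the scanned range satisfies the equation.

No integer solutions with |y| ≤ 35.


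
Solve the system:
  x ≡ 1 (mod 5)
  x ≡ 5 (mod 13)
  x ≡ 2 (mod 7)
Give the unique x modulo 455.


Moduli 5, 13, 7 are pairwise coprime; by CRT there is a unique solution modulo M = 5 · 13 · 7 = 455.
Solve pairwise, accumulating the modulus:
  Start with x ≡ 1 (mod 5).
  Combine with x ≡ 5 (mod 13): since gcd(5, 13) = 1, we get a unique residue mod 65.
    Write x = 1 + 5·t and substitute into x ≡ 5 (mod 13): 5·t ≡ 5 − 1 = 4 (mod 13).
    The inverse of 5 mod 13 is 8 (since 5·8 = 40 = 3·13 + 1), so t ≡ 8·4 = 32 ≡ 6 (mod 13).
    Then x = 1 + 5·6 = 31, valid modulo lcm(5, 13) = 65: x ≡ 31 (mod 65).
  Combine with x ≡ 2 (mod 7): since gcd(65, 7) = 1, we get a unique residue mod 455.
    Write x = 31 + 65·t and substitute into x ≡ 2 (mod 7): 65·t ≡ 2 − 31 = -29 (mod 7).
    Reduce coefficients mod 7: 2·t ≡ 6 (mod 7).
    The inverse of 2 mod 7 is 4 (since 2·4 = 8 = 1·7 + 1), so t ≡ 4·6 = 24 ≡ 3 (mod 7).
    Then x = 31 + 65·3 = 226, valid modulo lcm(65, 7) = 455: x ≡ 226 (mod 455).
Verify: 226 mod 5 = 1 ✓, 226 mod 13 = 5 ✓, 226 mod 7 = 2 ✓.

x ≡ 226 (mod 455).


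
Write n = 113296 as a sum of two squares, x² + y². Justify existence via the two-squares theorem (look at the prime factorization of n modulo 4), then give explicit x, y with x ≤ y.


Step 1: Factor n = 113296 = 2^4 · 73 · 97.
Step 2: Check the mod-4 condition on each prime factor: 2 = 2 (special); 73 ≡ 1 (mod 4), exponent 1; 97 ≡ 1 (mod 4), exponent 1.
All primes ≡ 3 (mod 4) appear to even exponent (or don't appear), so by the two-squares theorem n IS expressible as a sum of two squares.
Step 3: Build a representation. Group n = k² · m with k = 4 and m = 73 · 97 = 7081 (a product of primes ≡ 1 (mod 4)); a representation of m scales to one of n via (k·x)² + (k·y)² = k²(x² + y²). Each prime p ≡ 1 (mod 4) is itself a sum of two squares; find a² by testing p − a² for a perfect square:
  73: 73 − 1² = 72, 73 − 2² = 69, 73 − 3² = 64 = 8² ⇒ 73 = 3² + 8².
  97: 97 − 1² = 96, 97 − 2² = 93, 97 − 3² = 88, 97 − 4² = 81 = 9² ⇒ 97 = 4² + 9².
  Combine using the Brahmagupta–Fibonacci identity (a² + b²)(c² + d²) = (ac − bd)² + (ad + bc)² = (ac + bd)² + (ad − bc)²:
  73 · 97 = 7081: from (3² + 8²)(4² + 9²), take (3·4 − 8·9, 3·9 + 8·4) = (12 − 72, 27 + 32) = (-60, 59); dropping signs (only squares matter) gives (60, 59); check 60² + 59² = 3600 + 3481 = 7081 ✓.
  Scale by k = 4: (4·60, 4·59) = (240, 236).
Step 4: Order so x ≤ y and verify: 236² + 240² = 55696 + 57600 = 113296 = n. ✓

n = 113296 = 236² + 240² (one valid representation with x ≤ y).


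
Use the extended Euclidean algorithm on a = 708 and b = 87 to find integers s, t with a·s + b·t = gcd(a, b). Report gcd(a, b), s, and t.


Euclidean algorithm on (708, 87) — divide until remainder is 0:
  708 = 8 · 87 + 12
  87 = 7 · 12 + 3
  12 = 4 · 3 + 0
gcd(708, 87) = 3.
Track Bezout coefficients alongside the remainders: start with r₀ = 708 = a·1 + b·0 (s = 1, t = 0) and r₁ = 87 = a·0 + b·1 (s = 0, t = 1); each new remainder r_{k+1} = r_{k-1} − q_k·r_k inherits s_{k+1} = s_{k-1} − q_k·s_k, t_{k+1} = t_{k-1} − q_k·t_k, so r_k = a·s_k + b·t_k at every step:
  q = 8: r = 12, s = 1 − 8·0 = 1, t = 0 − 8·1 = -8  (check: 708·1 + 87·(-8) = 12)
  q = 7: r = 3, s = 0 − 7·1 = -7, t = 1 − 7·(-8) = 57  (check: 708·(-7) + 87·57 = 3)
The row with r = 3 (the gcd) gives the Bezout coefficients s = -7, t = 57.
Result: 708 · (-7) + 87 · (57) = 3.

gcd(708, 87) = 3; s = -7, t = 57 (check: 708·(-7) + 87·57 = 3).


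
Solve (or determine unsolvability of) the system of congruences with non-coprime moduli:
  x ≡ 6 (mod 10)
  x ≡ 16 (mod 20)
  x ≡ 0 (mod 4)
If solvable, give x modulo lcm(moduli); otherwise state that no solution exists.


Moduli 10, 20, 4 are not pairwise coprime, so CRT works modulo lcm(m_i) when all pairwise compatibility conditions hold.
Pairwise compatibility: gcd(m_i, m_j) must divide a_i - a_j for every pair.
Merge one congruence at a time:
  Start: x ≡ 6 (mod 10).
  Combine with x ≡ 16 (mod 20): gcd(10, 20) = 10; 16 - 6 = 10, which IS divisible by 10, so compatible.
    Write x = 6 + 10·t and substitute into x ≡ 16 (mod 20): 10·t ≡ 16 − 6 = 10 (mod 20).
    Divide the congruence (and modulus) by g = 10: 1·t ≡ 1 (mod 2).
    So t ≡ 1 (mod 2).
    Then x = 6 + 10·1 = 16, valid modulo lcm(10, 20) = 20: x ≡ 16 (mod 20).
  Combine with x ≡ 0 (mod 4): gcd(20, 4) = 4; 0 - 16 = -16, which IS divisible by 4, so compatible.
    Write x = 16 + 20·t and substitute into x ≡ 0 (mod 4): 20·t ≡ 0 − 16 = -16 (mod 4).
    Divide the congruence (and modulus) by g = 4: 5·t ≡ -4 (mod 1).
    Modulo 1 every t works; take t = 0.
    Then x = 16 + 20·0 = 16, valid modulo lcm(20, 4) = 20: x ≡ 16 (mod 20).
Verify: 16 mod 10 = 6, 16 mod 20 = 16, 16 mod 4 = 0.

x ≡ 16 (mod 20).


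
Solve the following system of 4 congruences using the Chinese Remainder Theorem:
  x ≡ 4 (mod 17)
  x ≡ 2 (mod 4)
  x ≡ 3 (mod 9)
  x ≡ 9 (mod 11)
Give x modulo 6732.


Product of moduli M = 17 · 4 · 9 · 11 = 6732.
Merge one congruence at a time:
  Start: x ≡ 4 (mod 17).
  Combine with x ≡ 2 (mod 4); new modulus lcm = 68.
    Write x = 4 + 17·t and substitute into x ≡ 2 (mod 4): 17·t ≡ 2 − 4 = -2 (mod 4).
    Reduce coefficients mod 4: 1·t ≡ 2 (mod 4).
    So t ≡ 2 (mod 4).
    Then x = 4 + 17·2 = 38, valid modulo lcm(17, 4) = 68: x ≡ 38 (mod 68).
  Combine with x ≡ 3 (mod 9); new modulus lcm = 612.
    Write x = 38 + 68·t and substitute into x ≡ 3 (mod 9): 68·t ≡ 3 − 38 = -35 (mod 9).
    Reduce coefficients mod 9: 5·t ≡ 1 (mod 9).
    The inverse of 5 mod 9 is 2 (since 5·2 = 10 = 1·9 + 1), so t ≡ 2·1 = 2 ≡ 2 (mod 9).
    Then x = 38 + 68·2 = 174, valid modulo lcm(68, 9) = 612: x ≡ 174 (mod 612).
  Combine with x ≡ 9 (mod 11); new modulus lcm = 6732.
    Write x = 174 + 612·t and substitute into x ≡ 9 (mod 11): 612·t ≡ 9 − 174 = -165 (mod 11).
    Reduce coefficients mod 11: 7·t ≡ 0 (mod 11).
    The inverse of 7 mod 11 is 8 (since 7·8 = 56 = 5·11 + 1), so t ≡ 8·0 = 0 ≡ 0 (mod 11).
    Then x = 174 + 612·0 = 174, valid modulo lcm(612, 11) = 6732: x ≡ 174 (mod 6732).
Verify against each original: 174 mod 17 = 4, 174 mod 4 = 2, 174 mod 9 = 3, 174 mod 11 = 9.

x ≡ 174 (mod 6732).


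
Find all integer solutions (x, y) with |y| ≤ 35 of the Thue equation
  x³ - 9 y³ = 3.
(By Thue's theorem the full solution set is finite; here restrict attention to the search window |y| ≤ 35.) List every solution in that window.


The equation is x³ - 9y³ = 3. For fixed y, x³ = 9·y³ + 3, so a solution requires the RHS to be a perfect cube.
Strategy: iterate y from -35 to 35, compute RHS = 9·y³ + 3, and check whether it is a (positive or negative) perfect cube.
Check small values of y:
  y = 0: RHS = 3 is not a perfect cube.
  y = 1: RHS = 12 is not a perfect cube.
  y = -1: RHS = -6 is not a perfect cube.
  y = 2: RHS = 75 is not a perfect cube.
  y = -2: RHS = -69 is not a perfect cube.
  y = 3: RHS = 246 is not a perfect cube.
  y = -3: RHS = -240 is not a perfect cube.
Continuing the search up to |y| = 35 finds no solutions either.
No (x, y) in the scanned range satisfies the equation.

No integer solutions with |y| ≤ 35.


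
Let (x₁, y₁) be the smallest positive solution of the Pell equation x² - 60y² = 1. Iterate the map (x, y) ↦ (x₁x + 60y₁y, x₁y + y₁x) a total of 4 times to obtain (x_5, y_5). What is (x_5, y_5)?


Step 1: Find the fundamental solution (x₁, y₁) of x² - 60y² = 1.
  Expand √60 as a continued fraction. a₀ = ⌊√60⌋ = 7; iterate m_{k+1} = d_k·a_k − m_k, d_{k+1} = (60 − m_{k+1}²)/d_k, a_{k+1} = ⌊(a₀ + m_{k+1})/d_{k+1}⌋ (starting m₀ = 0, d₀ = 1), with convergents p_k = a_k·p_{k-1} + p_{k-2}, q_k = a_k·q_{k-1} + q_{k-2} (p₋₁ = 1, q₋₁ = 0):
  k = 0: a₀ = 7; p₀/q₀ = 7/1; p₀² − 60·q₀² = 49 − 60 = -11.
  k = 1: m = 7, d = 11, a = ⌊(7 + 7)/11⌋ = 1; p/q = (1·7 + 1)/(1·1 + 0) = 8/1; p² − 60·q² = 64 − 60 = 4.
  k = 2: m = 4, d = 4, a = ⌊(7 + 4)/4⌋ = 2; p/q = (2·8 + 7)/(2·1 + 1) = 23/3; p² − 60·q² = 529 − 540 = -11.
  k = 3: m = 4, d = 11, a = ⌊(7 + 4)/11⌋ = 1; p/q = (1·23 + 8)/(1·3 + 1) = 31/4; p² − 60·q² = 961 − 960 = 1.
  The first convergent with p² − 60·q² = 1 gives the fundamental solution (x₁, y₁) = (31, 4).
Step 2: Apply the recurrence (x_{n+1}, y_{n+1}) = (x₁x_n + 60y₁y_n, x₁y_n + y₁x_n) repeatedly.
  From (x_1, y_1) = (31, 4): x_2 = 31·31 + 60·4·4 = 1921; y_2 = 31·4 + 4·31 = 248.
  From (x_2, y_2) = (1921, 248): x_3 = 31·1921 + 60·4·248 = 119071; y_3 = 31·248 + 4·1921 = 15372.
  From (x_3, y_3) = (119071, 15372): x_4 = 31·119071 + 60·4·15372 = 7380481; y_4 = 31·15372 + 4·119071 = 952816.
  From (x_4, y_4) = (7380481, 952816): x_5 = 31·7380481 + 60·4·952816 = 457470751; y_5 = 31·952816 + 4·7380481 = 59059220.
Step 3: Verify x_5² - 60·y_5² = 209279488020504001 - 209279488020504000 = 1 (should be 1). ✓

(x_1, y_1) = (31, 4); (x_5, y_5) = (457470751, 59059220).


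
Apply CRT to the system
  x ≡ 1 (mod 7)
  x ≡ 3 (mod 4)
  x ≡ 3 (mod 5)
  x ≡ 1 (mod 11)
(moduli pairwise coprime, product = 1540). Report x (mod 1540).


Product of moduli M = 7 · 4 · 5 · 11 = 1540.
Merge one congruence at a time:
  Start: x ≡ 1 (mod 7).
  Combine with x ≡ 3 (mod 4); new modulus lcm = 28.
    Write x = 1 + 7·t and substitute into x ≡ 3 (mod 4): 7·t ≡ 3 − 1 = 2 (mod 4).
    Reduce coefficients mod 4: 3·t ≡ 2 (mod 4).
    The inverse of 3 mod 4 is 3 (since 3·3 = 9 = 2·4 + 1), so t ≡ 3·2 = 6 ≡ 2 (mod 4).
    Then x = 1 + 7·2 = 15, valid modulo lcm(7, 4) = 28: x ≡ 15 (mod 28).
  Combine with x ≡ 3 (mod 5); new modulus lcm = 140.
    Write x = 15 + 28·t and substitute into x ≡ 3 (mod 5): 28·t ≡ 3 − 15 = -12 (mod 5).
    Reduce coefficients mod 5: 3·t ≡ 3 (mod 5).
    The inverse of 3 mod 5 is 2 (since 3·2 = 6 = 1·5 + 1), so t ≡ 2·3 = 6 ≡ 1 (mod 5).
    Then x = 15 + 28·1 = 43, valid modulo lcm(28, 5) = 140: x ≡ 43 (mod 140).
  Combine with x ≡ 1 (mod 11); new modulus lcm = 1540.
    Write x = 43 + 140·t and substitute into x ≡ 1 (mod 11): 140·t ≡ 1 − 43 = -42 (mod 11).
    Reduce coefficients mod 11: 8·t ≡ 2 (mod 11).
    The inverse of 8 mod 11 is 7 (since 8·7 = 56 = 5·11 + 1), so t ≡ 7·2 = 14 ≡ 3 (mod 11).
    Then x = 43 + 140·3 = 463, valid modulo lcm(140, 11) = 1540: x ≡ 463 (mod 1540).
Verify against each original: 463 mod 7 = 1, 463 mod 4 = 3, 463 mod 5 = 3, 463 mod 11 = 1.

x ≡ 463 (mod 1540).


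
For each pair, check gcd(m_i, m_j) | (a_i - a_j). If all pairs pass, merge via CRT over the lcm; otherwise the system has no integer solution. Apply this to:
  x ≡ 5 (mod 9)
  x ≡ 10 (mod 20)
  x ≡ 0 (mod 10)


Moduli 9, 20, 10 are not pairwise coprime, so CRT works modulo lcm(m_i) when all pairwise compatibility conditions hold.
Pairwise compatibility: gcd(m_i, m_j) must divide a_i - a_j for every pair.
Merge one congruence at a time:
  Start: x ≡ 5 (mod 9).
  Combine with x ≡ 10 (mod 20): gcd(9, 20) = 1; 10 - 5 = 5, which IS divisible by 1, so compatible.
    Write x = 5 + 9·t and substitute into x ≡ 10 (mod 20): 9·t ≡ 10 − 5 = 5 (mod 20).
    The inverse of 9 mod 20 is 9 (since 9·9 = 81 = 4·20 + 1), so t ≡ 9·5 = 45 ≡ 5 (mod 20).
    Then x = 5 + 9·5 = 50, valid modulo lcm(9, 20) = 180: x ≡ 50 (mod 180).
  Combine with x ≡ 0 (mod 10): gcd(180, 10) = 10; 0 - 50 = -50, which IS divisible by 10, so compatible.
    Write x = 50 + 180·t and substitute into x ≡ 0 (mod 10): 180·t ≡ 0 − 50 = -50 (mod 10).
    Divide the congruence (and modulus) by g = 10: 18·t ≡ -5 (mod 1).
    Modulo 1 every t works; take t = 0.
    Then x = 50 + 180·0 = 50, valid modulo lcm(180, 10) = 180: x ≡ 50 (mod 180).
Verify: 50 mod 9 = 5, 50 mod 20 = 10, 50 mod 10 = 0.

x ≡ 50 (mod 180).


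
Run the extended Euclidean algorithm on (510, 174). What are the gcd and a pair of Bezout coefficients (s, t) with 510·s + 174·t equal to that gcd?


Euclidean algorithm on (510, 174) — divide until remainder is 0:
  510 = 2 · 174 + 162
  174 = 1 · 162 + 12
  162 = 13 · 12 + 6
  12 = 2 · 6 + 0
gcd(510, 174) = 6.
Track Bezout coefficients alongside the remainders: start with r₀ = 510 = a·1 + b·0 (s = 1, t = 0) and r₁ = 174 = a·0 + b·1 (s = 0, t = 1); each new remainder r_{k+1} = r_{k-1} − q_k·r_k inherits s_{k+1} = s_{k-1} − q_k·s_k, t_{k+1} = t_{k-1} − q_k·t_k, so r_k = a·s_k + b·t_k at every step:
  q = 2: r = 162, s = 1 − 2·0 = 1, t = 0 − 2·1 = -2  (check: 510·1 + 174·(-2) = 162)
  q = 1: r = 12, s = 0 − 1·1 = -1, t = 1 − 1·(-2) = 3  (check: 510·(-1) + 174·3 = 12)
  q = 13: r = 6, s = 1 − 13·(-1) = 14, t = -2 − 13·3 = -41  (check: 510·14 + 174·(-41) = 6)
The row with r = 6 (the gcd) gives the Bezout coefficients s = 14, t = -41.
Result: 510 · (14) + 174 · (-41) = 6.

gcd(510, 174) = 6; s = 14, t = -41 (check: 510·14 + 174·(-41) = 6).


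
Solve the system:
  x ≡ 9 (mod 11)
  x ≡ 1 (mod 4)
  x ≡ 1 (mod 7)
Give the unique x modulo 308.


Moduli 11, 4, 7 are pairwise coprime; by CRT there is a unique solution modulo M = 11 · 4 · 7 = 308.
Solve pairwise, accumulating the modulus:
  Start with x ≡ 9 (mod 11).
  Combine with x ≡ 1 (mod 4): since gcd(11, 4) = 1, we get a unique residue mod 44.
    Write x = 9 + 11·t and substitute into x ≡ 1 (mod 4): 11·t ≡ 1 − 9 = -8 (mod 4).
    Reduce coefficients mod 4: 3·t ≡ 0 (mod 4).
    The inverse of 3 mod 4 is 3 (since 3·3 = 9 = 2·4 + 1), so t ≡ 3·0 = 0 ≡ 0 (mod 4).
    Then x = 9 + 11·0 = 9, valid modulo lcm(11, 4) = 44: x ≡ 9 (mod 44).
  Combine with x ≡ 1 (mod 7): since gcd(44, 7) = 1, we get a unique residue mod 308.
    Write x = 9 + 44·t and substitute into x ≡ 1 (mod 7): 44·t ≡ 1 − 9 = -8 (mod 7).
    Reduce coefficients mod 7: 2·t ≡ 6 (mod 7).
    The inverse of 2 mod 7 is 4 (since 2·4 = 8 = 1·7 + 1), so t ≡ 4·6 = 24 ≡ 3 (mod 7).
    Then x = 9 + 44·3 = 141, valid modulo lcm(44, 7) = 308: x ≡ 141 (mod 308).
Verify: 141 mod 11 = 9 ✓, 141 mod 4 = 1 ✓, 141 mod 7 = 1 ✓.

x ≡ 141 (mod 308).


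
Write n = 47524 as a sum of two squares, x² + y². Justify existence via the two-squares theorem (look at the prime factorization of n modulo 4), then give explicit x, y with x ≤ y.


Step 1: Factor n = 47524 = 2^2 · 109^2.
Step 2: Check the mod-4 condition on each prime factor: 2 = 2 (special); 109 ≡ 1 (mod 4), exponent 2.
All primes ≡ 3 (mod 4) appear to even exponent (or don't appear), so by the two-squares theorem n IS expressible as a sum of two squares.
Step 3: Build a representation. Group n = k² · m with k = 2 and m = 109 · 109 = 11881 (a product of primes ≡ 1 (mod 4)); a representation of m scales to one of n via (k·x)² + (k·y)² = k²(x² + y²). Each prime p ≡ 1 (mod 4) is itself a sum of two squares; find a² by testing p − a² for a perfect square:
  109: 109 − 1² = 108, 109 − 2² = 105, 109 − 3² = 100 = 10² ⇒ 109 = 3² + 10².
  Combine using the Brahmagupta–Fibonacci identity (a² + b²)(c² + d²) = (ac − bd)² + (ad + bc)² = (ac + bd)² + (ad − bc)²:
  109 · 109 = 11881: from (3² + 10²)(3² + 10²), take (3·3 − 10·10, 3·10 + 10·3) = (9 − 100, 30 + 30) = (-91, 60); dropping signs (only squares matter) gives (91, 60); check 91² + 60² = 8281 + 3600 = 11881 ✓.
  Scale by k = 2: (2·91, 2·60) = (182, 120).
Step 4: Order so x ≤ y and verify: 120² + 182² = 14400 + 33124 = 47524 = n. ✓

n = 47524 = 120² + 182² (one valid representation with x ≤ y).


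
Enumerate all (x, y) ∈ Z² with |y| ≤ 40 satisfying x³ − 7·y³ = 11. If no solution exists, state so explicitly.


The equation is x³ - 7y³ = 11. For fixed y, x³ = 7·y³ + 11, so a solution requires the RHS to be a perfect cube.
Strategy: iterate y from -40 to 40, compute RHS = 7·y³ + 11, and check whether it is a (positive or negative) perfect cube.
Check small values of y:
  y = 0: RHS = 11 is not a perfect cube.
  y = 1: RHS = 18 is not a perfect cube.
  y = -1: RHS = 4 is not a perfect cube.
  y = 2: RHS = 67 is not a perfect cube.
  y = -2: RHS = -45 is not a perfect cube.
  y = 3: RHS = 200 is not a perfect cube.
  y = -3: RHS = -178 is not a perfect cube.
Continuing the search up to |y| = 40 finds no solutions either.
No (x, y) in the scanned range satisfies the equation.

No integer solutions with |y| ≤ 40.


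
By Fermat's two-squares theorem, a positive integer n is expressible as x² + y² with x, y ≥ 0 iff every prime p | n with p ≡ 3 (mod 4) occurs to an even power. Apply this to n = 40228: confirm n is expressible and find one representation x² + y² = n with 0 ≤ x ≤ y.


Step 1: Factor n = 40228 = 2^2 · 89 · 113.
Step 2: Check the mod-4 condition on each prime factor: 2 = 2 (special); 89 ≡ 1 (mod 4), exponent 1; 113 ≡ 1 (mod 4), exponent 1.
All primes ≡ 3 (mod 4) appear to even exponent (or don't appear), so by the two-squares theorem n IS expressible as a sum of two squares.
Step 3: Build a representation. Group n = k² · m with k = 2 and m = 89 · 113 = 10057 (a product of primes ≡ 1 (mod 4)); a representation of m scales to one of n via (k·x)² + (k·y)² = k²(x² + y²). Each prime p ≡ 1 (mod 4) is itself a sum of two squares; find a² by testing p − a² for a perfect square:
  89: 89 − 1² = 88, 89 − 2² = 85, 89 − 3² = 80, 89 − 4² = 73, 89 − 5² = 64 = 8² ⇒ 89 = 5² + 8².
  113: 113 − 1² = 112, 113 − 2² = 109, 113 − 3² = 104, 113 − 4² = 97, 113 − 5² = 88, 113 − 6² = 77, 113 − 7² = 64 = 8² ⇒ 113 = 7² + 8².
  Combine using the Brahmagupta–Fibonacci identity (a² + b²)(c² + d²) = (ac − bd)² + (ad + bc)² = (ac + bd)² + (ad − bc)²:
  89 · 113 = 10057: from (5² + 8²)(7² + 8²), take (5·7 − 8·8, 5·8 + 8·7) = (35 − 64, 40 + 56) = (-29, 96); dropping signs (only squares matter) gives (29, 96); check 29² + 96² = 841 + 9216 = 10057 ✓.
  Scale by k = 2: (2·29, 2·96) = (58, 192).
Step 4: Order so x ≤ y and verify: 58² + 192² = 3364 + 36864 = 40228 = n. ✓

n = 40228 = 58² + 192² (one valid representation with x ≤ y).
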